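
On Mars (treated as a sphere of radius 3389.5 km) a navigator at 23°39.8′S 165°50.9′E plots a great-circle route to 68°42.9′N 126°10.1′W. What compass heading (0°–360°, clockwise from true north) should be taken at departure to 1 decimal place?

20.3°

Δλ = 67.983° = 1.1865 rad.
y = sin Δλ · cos φ₂ = (0.9271)(0.3630) = 0.3365
x = cos φ₁ sin φ₂ − sin φ₁ cos φ₂ cos Δλ = (0.9159)(0.9318) − (-0.4014)(0.3630)(0.3749) = 0.9081
θ = atan2(y, x) = 20.34°, so the bearing is 20.3°.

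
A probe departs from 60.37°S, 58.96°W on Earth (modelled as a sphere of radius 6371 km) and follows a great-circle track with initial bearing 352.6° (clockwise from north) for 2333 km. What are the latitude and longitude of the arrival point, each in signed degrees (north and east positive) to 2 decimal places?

Angular distance δ = d/R = 2333/6371 = 0.36619 rad; initial bearing θ = 6.1540 rad.
sin φ₂ = sin φ₁ cos δ + cos φ₁ sin δ cos θ = (-0.8692)(0.9337) + (0.4944)(0.3581)(0.9917) = -0.6361, so φ₂ = -39.50°.
Δλ = atan2(sin θ sin δ cos φ₁, cos δ − sin φ₁ sin φ₂) = atan2(-0.0228, 0.3808) = -3.426°.
λ₂ = -58.960° − 3.426° = -62.39°.

-39.50°, -62.39°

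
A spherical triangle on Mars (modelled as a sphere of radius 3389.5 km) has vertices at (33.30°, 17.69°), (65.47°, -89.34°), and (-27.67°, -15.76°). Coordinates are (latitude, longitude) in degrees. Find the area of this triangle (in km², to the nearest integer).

10626814 km²

Side lengths (central angles): a = 1.8950, b = 1.1997, c = 1.1616 rad; semiperimeter s = 2.1281.
By l'Huilier's theorem, tan(E/4) = √[tan(s/2) tan((s−a)/2) tan((s−b)/2) tan((s−c)/2)], giving spherical excess E = 0.9250 rad.
Area = E·R² = 0.9250 × (3389.5)² ≈ 10626814 km².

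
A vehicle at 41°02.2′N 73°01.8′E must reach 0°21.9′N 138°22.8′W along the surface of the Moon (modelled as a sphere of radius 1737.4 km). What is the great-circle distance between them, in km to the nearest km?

3935 km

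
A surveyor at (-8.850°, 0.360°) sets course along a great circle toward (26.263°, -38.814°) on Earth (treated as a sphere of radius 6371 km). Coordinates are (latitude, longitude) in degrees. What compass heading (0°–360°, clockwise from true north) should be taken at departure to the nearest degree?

Δλ = -39.174° = -0.6837 rad.
y = sin Δλ · cos φ₂ = (-0.6317)(0.8968) = -0.5665
x = cos φ₁ sin φ₂ − sin φ₁ cos φ₂ cos Δλ = (0.9881)(0.4425) − (-0.1538)(0.8968)(0.7752) = 0.5442
θ = atan2(y, x) = -46.15°; adding 360° gives 314°.

314°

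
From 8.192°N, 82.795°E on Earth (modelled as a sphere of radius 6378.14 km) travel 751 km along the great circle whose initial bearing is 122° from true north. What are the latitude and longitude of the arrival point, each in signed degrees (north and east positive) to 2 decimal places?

4.58°, 88.53°

Angular distance δ = d/R = 751/6378.14 = 0.11775 rad; initial bearing θ = 2.1293 rad.
sin φ₂ = sin φ₁ cos δ + cos φ₁ sin δ cos θ = (0.1425)(0.9931) + (0.9898)(0.1175)(-0.5299) = 0.0799, so φ₂ = 4.58°.
Δλ = atan2(sin θ sin δ cos φ₁, cos δ − sin φ₁ sin φ₂) = atan2(0.0986, 0.9817) = 5.736°.
λ₂ = 82.795° + 5.736° = 88.53°.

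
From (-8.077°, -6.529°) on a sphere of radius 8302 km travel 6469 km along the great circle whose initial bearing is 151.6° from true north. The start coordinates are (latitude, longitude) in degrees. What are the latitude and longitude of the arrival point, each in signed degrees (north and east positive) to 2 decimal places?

-45.40°, 21.89°

Angular distance δ = d/R = 6469/8302 = 0.77921 rad; initial bearing θ = 2.6459 rad.
sin φ₂ = sin φ₁ cos δ + cos φ₁ sin δ cos θ = (-0.1405)(0.7115) + (0.9901)(0.7027)(-0.8796) = -0.7120, so φ₂ = -45.40°.
Δλ = atan2(sin θ sin δ cos φ₁, cos δ − sin φ₁ sin φ₂) = atan2(0.3309, 0.6114) = 28.423°.
λ₂ = -6.529° + 28.423° = 21.89°.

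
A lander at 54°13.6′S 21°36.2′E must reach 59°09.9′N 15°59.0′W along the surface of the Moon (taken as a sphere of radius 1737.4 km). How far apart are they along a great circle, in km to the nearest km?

3558 km

In radians: φ₁ = -0.9464, φ₂ = 1.0326, Δλ = -37.587° = -0.6560 rad.
Haversine: a = sin²(Δφ/2) + cos φ₁ cos φ₂ sin²(Δλ/2) = 0.6985 + (0.5846)(0.5126)(0.1038) = 0.72960.
Central angle c = 2·arcsin(√a) = 2.04790 rad.
Distance = R·c = 1737.4 × 2.0479 ≈ 3558 km.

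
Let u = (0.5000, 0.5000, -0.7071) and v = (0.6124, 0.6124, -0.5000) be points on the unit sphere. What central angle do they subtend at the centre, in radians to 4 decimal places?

0.2618 rad

u·v = 0.9660; |u| = 1.0000, |v| = 1.0000.
cos θ = (u·v)/(|u||v|) = 0.9659, so θ = 0.2618 rad.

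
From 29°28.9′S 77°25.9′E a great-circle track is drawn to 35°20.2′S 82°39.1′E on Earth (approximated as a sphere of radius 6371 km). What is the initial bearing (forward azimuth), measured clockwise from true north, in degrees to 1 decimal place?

With φ₁ = -0.5146, φ₂ = -0.6167, Δλ = 0.0911 rad, the forward-azimuth formula gives
θ = atan2( sin Δλ cos φ₂ , cos φ₁ sin φ₂ − sin φ₁ cos φ₂ cos Δλ ) = atan2(0.0742, -0.1037) = 144.40°.
So the initial bearing is 144.4°.

144.4°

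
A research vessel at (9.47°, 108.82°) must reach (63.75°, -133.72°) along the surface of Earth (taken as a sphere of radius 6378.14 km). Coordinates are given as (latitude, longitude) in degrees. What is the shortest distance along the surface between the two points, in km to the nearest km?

10361 km

With latitudes φ₁ = 9.470°, φ₂ = 63.750° and longitude difference Δλ = 117.460°:
cos c = sin φ₁ sin φ₂ + cos φ₁ cos φ₂ cos Δλ = (0.1645)(0.8969) + (0.9864)(0.4423)(-0.4611) = -0.05361,
so c = arccos(-0.05361) = 1.62443 rad.
Distance = R·c = 6378.14 × 1.6244 ≈ 10361 km.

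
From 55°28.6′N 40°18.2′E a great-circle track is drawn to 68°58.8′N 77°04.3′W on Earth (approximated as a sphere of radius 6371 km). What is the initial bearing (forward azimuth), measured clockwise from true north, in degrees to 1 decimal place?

Δλ = -117.375° = -2.0486 rad.
y = sin Δλ · cos φ₂ = (-0.8880)(0.3587) = -0.3185
x = cos φ₁ sin φ₂ − sin φ₁ cos φ₂ cos Δλ = (0.5667)(0.9335) − (0.8239)(0.3587)(-0.4598) = 0.6649
θ = atan2(y, x) = -25.60°; adding 360° gives 334.4°.

334.4°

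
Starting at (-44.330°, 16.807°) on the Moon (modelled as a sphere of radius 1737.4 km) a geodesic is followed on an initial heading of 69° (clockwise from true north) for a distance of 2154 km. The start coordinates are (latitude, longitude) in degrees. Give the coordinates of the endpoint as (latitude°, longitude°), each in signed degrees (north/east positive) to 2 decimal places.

0.88°, 78.81°

Angular distance δ = d/R = 2154/1737.4 = 1.23978 rad; initial bearing θ = 1.2043 rad.
sin φ₂ = sin φ₁ cos δ + cos φ₁ sin δ cos θ = (-0.6988)(0.3250) + (0.7153)(0.9457)(0.3584) = 0.0153, so φ₂ = 0.88°.
Δλ = atan2(sin θ sin δ cos φ₁, cos δ − sin φ₁ sin φ₂) = atan2(0.6316, 0.3357) = 62.007°.
λ₂ = 16.807° + 62.007° = 78.81°.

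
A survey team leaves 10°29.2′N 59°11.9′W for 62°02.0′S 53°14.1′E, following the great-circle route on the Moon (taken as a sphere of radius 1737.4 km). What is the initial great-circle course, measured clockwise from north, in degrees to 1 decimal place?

With φ₁ = 0.1830, φ₂ = -1.0827, Δλ = 1.9623 rad, the forward-azimuth formula gives
θ = atan2( sin Δλ cos φ₂ , cos φ₁ sin φ₂ − sin φ₁ cos φ₂ cos Δλ ) = atan2(0.4335, -0.8359) = 152.59°.
So the initial bearing is 152.6°.

152.6°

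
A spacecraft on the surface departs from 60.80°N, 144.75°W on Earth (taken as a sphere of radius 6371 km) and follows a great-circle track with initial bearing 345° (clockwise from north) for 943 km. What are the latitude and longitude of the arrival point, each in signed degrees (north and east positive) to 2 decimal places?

Angular distance δ = d/R = 943/6371 = 0.14801 rad; initial bearing θ = 6.0214 rad.
sin φ₂ = sin φ₁ cos δ + cos φ₁ sin δ cos θ = (0.8729)(0.9891) + (0.4879)(0.1475)(0.9659) = 0.9329, so φ₂ = 68.89°.
Δλ = atan2(sin θ sin δ cos φ₁, cos δ − sin φ₁ sin φ₂) = atan2(-0.0186, 0.1747) = -6.083°.
λ₂ = -144.750° − 6.083° = -150.83°.

68.89°, -150.83°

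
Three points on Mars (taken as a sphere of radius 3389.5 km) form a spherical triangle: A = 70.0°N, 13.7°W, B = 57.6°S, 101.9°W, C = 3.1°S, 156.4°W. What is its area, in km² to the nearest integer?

Side lengths (central angles): a = 1.2064, b = 1.8992, c = 2.4778 rad; semiperimeter s = 2.7917.
By l'Huilier's theorem, tan(E/4) = √[tan(s/2) tan((s−a)/2) tan((s−b)/2) tan((s−c)/2)], giving spherical excess E = 2.3313 rad.
Area = E·R² = 2.3313 × (3389.5)² ≈ 26784180 km².

26784180 km²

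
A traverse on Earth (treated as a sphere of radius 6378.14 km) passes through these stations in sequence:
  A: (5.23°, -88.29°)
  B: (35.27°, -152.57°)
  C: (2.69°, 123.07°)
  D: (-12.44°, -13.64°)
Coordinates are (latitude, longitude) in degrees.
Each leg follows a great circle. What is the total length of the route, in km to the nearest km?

Leg A→B: central angle 1.1533 rad, distance 7355.9 km.
Leg B→C: central angle 1.4633 rad, distance 9333.4 km.
Leg C→D: central angle 2.3748 rad, distance 15146.7 km.
Total: 7355.9 + 9333.4 + 15146.7 ≈ 31836 km.

31836 km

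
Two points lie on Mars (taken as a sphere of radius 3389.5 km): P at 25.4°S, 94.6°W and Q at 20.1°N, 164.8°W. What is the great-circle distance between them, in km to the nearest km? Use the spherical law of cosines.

4848 km

With latitudes φ₁ = -25.400°, φ₂ = 20.100° and longitude difference Δλ = -70.200°:
cos c = sin φ₁ sin φ₂ + cos φ₁ cos φ₂ cos Δλ = (-0.4289)(0.3437) + (0.9033)(0.9391)(0.3387) = 0.13995,
so c = arccos(0.13995) = 1.43039 rad.
Distance = R·c = 3389.5 × 1.4304 ≈ 4848 km.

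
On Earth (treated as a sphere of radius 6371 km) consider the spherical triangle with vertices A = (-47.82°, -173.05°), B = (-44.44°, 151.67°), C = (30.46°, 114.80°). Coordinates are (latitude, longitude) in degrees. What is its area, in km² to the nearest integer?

11014029 km²

Side lengths (central angles): a = 1.4329, b = 1.7704, c = 0.4270 rad; semiperimeter s = 1.8152.
By l'Huilier's theorem, tan(E/4) = √[tan(s/2) tan((s−a)/2) tan((s−b)/2) tan((s−c)/2)], giving spherical excess E = 0.2714 rad.
Area = E·R² = 0.2714 × (6371)² ≈ 11014029 km².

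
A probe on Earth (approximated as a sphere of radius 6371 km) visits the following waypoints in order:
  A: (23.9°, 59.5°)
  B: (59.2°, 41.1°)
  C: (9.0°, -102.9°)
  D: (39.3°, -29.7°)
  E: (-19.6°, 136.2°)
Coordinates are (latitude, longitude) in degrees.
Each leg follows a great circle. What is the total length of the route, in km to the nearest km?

Leg A→B: central angle 0.6564 rad, distance 4181.8 km.
Leg B→C: central angle 1.8492 rad, distance 11781.0 km.
Leg C→D: central angle 1.2451 rad, distance 7932.4 km.
Leg D→E: central angle 2.7376 rad, distance 17441.4 km.
Total: 4181.8 + 11781.0 + 7932.4 + 17441.4 ≈ 41337 km.

41337 km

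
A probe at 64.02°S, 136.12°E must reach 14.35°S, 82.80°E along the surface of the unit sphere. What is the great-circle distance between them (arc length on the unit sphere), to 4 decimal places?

With latitudes φ₁ = -64.020°, φ₂ = -14.350° and longitude difference Δλ = -53.320°:
cos c = sin φ₁ sin φ₂ + cos φ₁ cos φ₂ cos Δλ = (-0.8989)(-0.2478) + (0.4381)(0.9688)(0.5973) = 0.47631,
so c = arccos(0.47631) = 1.07435 rad.
On the unit sphere the arc length equals the central angle: 1.0743.

1.0743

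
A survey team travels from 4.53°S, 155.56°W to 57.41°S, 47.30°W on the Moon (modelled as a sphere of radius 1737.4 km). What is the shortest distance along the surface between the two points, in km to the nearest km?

With latitudes φ₁ = -4.530°, φ₂ = -57.410° and longitude difference Δλ = 108.260°:
Haversine: a = sin²(Δφ/2) + cos φ₁ cos φ₂ sin²(Δλ/2) = 0.1983 + (0.9969)(0.5386)(0.6567) = 0.55085.
Central angle c = 2·arcsin(√a) = 1.67267 rad.
Distance = R·c = 1737.4 × 1.6727 ≈ 2906 km.

2906 km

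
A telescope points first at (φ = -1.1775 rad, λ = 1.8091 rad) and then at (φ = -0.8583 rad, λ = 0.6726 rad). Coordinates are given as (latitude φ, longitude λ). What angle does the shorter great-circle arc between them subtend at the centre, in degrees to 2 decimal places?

Let φ₁ = -1.1775 rad, φ₂ = -0.8583 rad, and Δλ = -1.1365 rad.
cos c = sin φ₁ sin φ₂ + cos φ₁ cos φ₂ cos Δλ = (-0.9237)(-0.7567) + (0.3832)(0.6537)(0.4208) = 0.80437,
so c = arccos(0.80437) = 0.63618 rad.
So the angular separation is 36.45°.

36.45°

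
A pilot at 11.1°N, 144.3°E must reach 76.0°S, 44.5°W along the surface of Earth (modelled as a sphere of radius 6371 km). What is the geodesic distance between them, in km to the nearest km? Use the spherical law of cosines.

Let φ₁ = 0.1937 rad, φ₂ = -1.3265 rad, and Δλ = 2.9880 rad.
cos c = sin φ₁ sin φ₂ + cos φ₁ cos φ₂ cos Δλ = (0.1925)(-0.9703) + (0.9813)(0.2419)(-0.9882) = -0.42140,
so c = arccos(-0.42140) = 2.00579 rad.
Distance = R·c = 6371 × 2.0058 ≈ 12779 km.

12779 km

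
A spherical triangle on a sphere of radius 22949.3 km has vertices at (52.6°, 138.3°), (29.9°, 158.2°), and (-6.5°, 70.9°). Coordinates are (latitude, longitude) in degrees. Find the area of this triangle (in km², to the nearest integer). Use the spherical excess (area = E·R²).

219252100 km²

Side lengths (central angles): a = 1.5867, b = 1.4283, c = 0.4710 rad; semiperimeter s = 1.7430.
By l'Huilier's theorem, tan(E/4) = √[tan(s/2) tan((s−a)/2) tan((s−b)/2) tan((s−c)/2)], giving spherical excess E = 0.4163 rad.
Area = E·R² = 0.4163 × (22949.3)² ≈ 219252100 km².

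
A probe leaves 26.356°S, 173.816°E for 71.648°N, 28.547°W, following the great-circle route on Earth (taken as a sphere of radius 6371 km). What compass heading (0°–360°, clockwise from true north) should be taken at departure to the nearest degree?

9°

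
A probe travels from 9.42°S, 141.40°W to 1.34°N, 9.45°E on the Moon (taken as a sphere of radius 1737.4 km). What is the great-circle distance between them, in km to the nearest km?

4546 km

With latitudes φ₁ = -9.420°, φ₂ = 1.340° and longitude difference Δλ = 150.850°:
Haversine: a = sin²(Δφ/2) + cos φ₁ cos φ₂ sin²(Δλ/2) = 0.0088 + (0.9865)(0.9997)(0.9367) = 0.93258.
Central angle c = 2·arcsin(√a) = 2.61627 rad.
Distance = R·c = 1737.4 × 2.6163 ≈ 4546 km.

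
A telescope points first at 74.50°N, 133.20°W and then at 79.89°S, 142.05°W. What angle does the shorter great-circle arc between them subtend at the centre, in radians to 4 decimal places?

2.6959 rad

In radians: φ₁ = 1.3003, φ₂ = -1.3943, Δλ = -8.850° = -0.1545 rad.
cos c = sin φ₁ sin φ₂ + cos φ₁ cos φ₂ cos Δλ = (0.9636)(-0.9845) + (0.2672)(0.1755)(0.9881) = -0.90232,
so c = arccos(-0.90232) = 2.69591 rad.
So the angular separation is 2.6959 rad.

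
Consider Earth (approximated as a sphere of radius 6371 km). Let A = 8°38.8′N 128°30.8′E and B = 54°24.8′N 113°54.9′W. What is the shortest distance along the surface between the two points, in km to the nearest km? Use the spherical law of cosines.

In radians: φ₁ = 0.1509, φ₂ = 0.9497, Δλ = 117.572° = 2.0520 rad.
cos c = sin φ₁ sin φ₂ + cos φ₁ cos φ₂ cos Δλ = (0.1503)(0.8132) + (0.9886)(0.5819)(-0.4629) = -0.14403,
so c = arccos(-0.14403) = 1.71533 rad.
Distance = R·c = 6371 × 1.7153 ≈ 10928 km.

10928 km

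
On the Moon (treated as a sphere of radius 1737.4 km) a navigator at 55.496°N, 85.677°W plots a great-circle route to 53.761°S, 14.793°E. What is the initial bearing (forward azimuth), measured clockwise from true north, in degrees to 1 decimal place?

Δλ = 100.470° = 1.7535 rad.
y = sin Δλ · cos φ₂ = (0.9834)(0.5912) = 0.5813
x = cos φ₁ sin φ₂ − sin φ₁ cos φ₂ cos Δλ = (0.5665)(-0.8066) − (0.8241)(0.5912)(-0.1817) = -0.3684
θ = atan2(y, x) = 122.36°, so the bearing is 122.4°.

122.4°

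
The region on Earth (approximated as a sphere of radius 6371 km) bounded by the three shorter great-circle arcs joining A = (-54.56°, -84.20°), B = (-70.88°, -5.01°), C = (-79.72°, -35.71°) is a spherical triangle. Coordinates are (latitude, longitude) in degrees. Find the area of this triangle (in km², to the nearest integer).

Side lengths (central angles): a = 0.2007, b = 0.5151, c = 0.6344 rad; semiperimeter s = 0.6751.
By l'Huilier's theorem, tan(E/4) = √[tan(s/2) tan((s−a)/2) tan((s−b)/2) tan((s−c)/2)], giving spherical excess E = 0.0471 rad.
Area = E·R² = 0.0471 × (6371)² ≈ 1910231 km².

1910231 km²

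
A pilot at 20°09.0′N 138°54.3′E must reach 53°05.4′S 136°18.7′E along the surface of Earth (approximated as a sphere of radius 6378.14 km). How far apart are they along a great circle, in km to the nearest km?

With latitudes φ₁ = 20.150°, φ₂ = -53.090° and longitude difference Δλ = -2.593°:
Haversine: a = sin²(Δφ/2) + cos φ₁ cos φ₂ sin²(Δλ/2) = 0.3558 + (0.9388)(0.6006)(0.0005) = 0.35611.
Central angle c = 2·arcsin(√a) = 1.27888 rad.
Distance = R·c = 6378.14 × 1.2789 ≈ 8157 km.

8157 km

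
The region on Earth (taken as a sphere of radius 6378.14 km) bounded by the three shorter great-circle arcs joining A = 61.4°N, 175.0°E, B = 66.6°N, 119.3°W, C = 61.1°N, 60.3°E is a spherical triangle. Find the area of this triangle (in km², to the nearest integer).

Side lengths (central angles): a = 0.9128, b = 0.8339, c = 0.4864 rad; semiperimeter s = 1.1166.
By l'Huilier's theorem, tan(E/4) = √[tan(s/2) tan((s−a)/2) tan((s−b)/2) tan((s−c)/2)], giving spherical excess E = 0.2175 rad.
Area = E·R² = 0.2175 × (6378.14)² ≈ 8846184 km².

8846184 km²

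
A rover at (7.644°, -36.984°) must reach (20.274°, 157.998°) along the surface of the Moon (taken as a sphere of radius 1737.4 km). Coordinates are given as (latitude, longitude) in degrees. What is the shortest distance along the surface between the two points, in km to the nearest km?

In radians: φ₁ = 0.1334, φ₂ = 0.3538, Δλ = -165.018° = -2.8801 rad.
cos c = sin φ₁ sin φ₂ + cos φ₁ cos φ₂ cos Δλ = (0.1330)(0.3465) + (0.9911)(0.9380)(-0.9660) = -0.85202,
so c = arccos(-0.85202) = 2.59062 rad.
Distance = R·c = 1737.4 × 2.5906 ≈ 4501 km.

4501 km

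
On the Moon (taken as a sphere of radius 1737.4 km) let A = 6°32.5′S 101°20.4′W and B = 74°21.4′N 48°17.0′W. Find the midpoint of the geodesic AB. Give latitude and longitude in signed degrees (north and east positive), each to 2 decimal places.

35.84°, -90.78°

The central angle between A and B is δ = 1.5195 rad.
With f = 0.5, the slerp weights are sin((1−f)δ)/sin δ = 0.6896 and sin(fδ)/sin δ = 0.6896.
Weighted sum of the unit vectors: (0.6896)·(-0.1954,-0.9741,-0.1139) + (0.6896)·(0.1794,-0.2013,0.9630) = (-0.0110, -0.8106, 0.5855).
Converting back: φ = atan2(z, √(x²+y²)) = 35.84°, λ = atan2(y, x) = -90.78°.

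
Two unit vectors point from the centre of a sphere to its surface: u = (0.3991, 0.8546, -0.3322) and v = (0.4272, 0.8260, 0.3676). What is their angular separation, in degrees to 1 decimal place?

41.0°

u·v = 0.7543; |u| = 1.0000, |v| = 1.0000.
cos θ = (u·v)/(|u||v|) = 0.7543, so θ = 41.0°.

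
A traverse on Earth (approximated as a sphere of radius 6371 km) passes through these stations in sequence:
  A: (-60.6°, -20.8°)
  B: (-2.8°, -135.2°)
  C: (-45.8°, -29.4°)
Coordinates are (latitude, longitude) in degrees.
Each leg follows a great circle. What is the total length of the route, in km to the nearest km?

22028 km

Leg A→B: central angle 1.7315 rad, distance 11031.3 km.
Leg B→C: central angle 1.7260 rad, distance 10996.3 km.
Total: 11031.3 + 10996.3 ≈ 22028 km.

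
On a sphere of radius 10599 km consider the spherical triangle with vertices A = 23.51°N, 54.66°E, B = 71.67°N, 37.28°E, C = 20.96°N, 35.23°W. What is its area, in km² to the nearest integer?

Side lengths (central angles): a = 1.1287, b = 1.4260, c = 0.8581 rad; semiperimeter s = 1.7064.
By l'Huilier's theorem, tan(E/4) = √[tan(s/2) tan((s−a)/2) tan((s−b)/2) tan((s−c)/2)], giving spherical excess E = 0.5850 rad.
Area = E·R² = 0.5850 × (10599)² ≈ 65714946 km².

65714946 km²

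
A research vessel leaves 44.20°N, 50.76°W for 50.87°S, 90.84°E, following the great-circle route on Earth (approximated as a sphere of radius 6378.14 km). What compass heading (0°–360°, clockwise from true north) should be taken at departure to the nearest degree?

118°

With φ₁ = 0.7714, φ₂ = -0.8878, Δλ = 2.4714 rad, the forward-azimuth formula gives
θ = atan2( sin Δλ cos φ₂ , cos φ₁ sin φ₂ − sin φ₁ cos φ₂ cos Δλ ) = atan2(0.3920, -0.2113) = 118.33°.
So the initial bearing is 118°.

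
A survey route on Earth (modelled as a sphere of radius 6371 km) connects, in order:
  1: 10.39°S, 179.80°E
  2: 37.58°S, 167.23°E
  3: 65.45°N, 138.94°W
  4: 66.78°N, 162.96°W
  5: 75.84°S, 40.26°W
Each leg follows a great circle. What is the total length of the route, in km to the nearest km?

34573 km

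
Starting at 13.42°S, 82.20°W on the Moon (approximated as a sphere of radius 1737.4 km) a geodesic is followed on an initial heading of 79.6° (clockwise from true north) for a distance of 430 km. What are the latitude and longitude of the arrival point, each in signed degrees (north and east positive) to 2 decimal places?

-10.49°, -68.02°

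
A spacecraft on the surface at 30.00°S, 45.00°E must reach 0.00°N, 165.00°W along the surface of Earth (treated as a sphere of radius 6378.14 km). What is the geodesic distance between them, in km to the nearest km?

In radians: φ₁ = -0.5236, φ₂ = 0.0000, Δλ = 150.000° = 2.6180 rad.
cos c = sin φ₁ sin φ₂ + cos φ₁ cos φ₂ cos Δλ = (-0.5000)(0.0000) + (0.8660)(1.0000)(-0.8660) = -0.75000,
so c = arccos(-0.75000) = 2.41886 rad.
Distance = R·c = 6378.14 × 2.4189 ≈ 15428 km.

15428 km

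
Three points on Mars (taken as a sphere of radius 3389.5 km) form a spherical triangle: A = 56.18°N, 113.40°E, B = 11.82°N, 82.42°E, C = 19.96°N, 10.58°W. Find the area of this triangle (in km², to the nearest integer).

Side lengths (central angles): a = 1.5490, b = 1.5796, c = 0.8799 rad; semiperimeter s = 2.0042.
By l'Huilier's theorem, tan(E/4) = √[tan(s/2) tan((s−a)/2) tan((s−b)/2) tan((s−c)/2)], giving spherical excess E = 0.8733 rad.
Area = E·R² = 0.8733 × (3389.5)² ≈ 10032981 km².

10032981 km²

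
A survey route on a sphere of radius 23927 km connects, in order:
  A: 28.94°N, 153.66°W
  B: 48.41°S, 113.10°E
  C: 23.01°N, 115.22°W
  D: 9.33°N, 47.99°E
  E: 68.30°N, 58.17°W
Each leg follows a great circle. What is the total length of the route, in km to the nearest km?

199815 km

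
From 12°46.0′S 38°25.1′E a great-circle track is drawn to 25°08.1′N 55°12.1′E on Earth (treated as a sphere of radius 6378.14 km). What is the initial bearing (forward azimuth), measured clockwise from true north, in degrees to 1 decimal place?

With φ₁ = -0.2228, φ₂ = 0.4387, Δλ = 0.2929 rad, the forward-azimuth formula gives
θ = atan2( sin Δλ cos φ₂ , cos φ₁ sin φ₂ − sin φ₁ cos φ₂ cos Δλ ) = atan2(0.2614, 0.6058) = 23.34°.
So the initial bearing is 23.3°.

23.3°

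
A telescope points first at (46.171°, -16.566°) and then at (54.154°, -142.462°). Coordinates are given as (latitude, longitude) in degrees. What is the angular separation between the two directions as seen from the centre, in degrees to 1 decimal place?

69.7°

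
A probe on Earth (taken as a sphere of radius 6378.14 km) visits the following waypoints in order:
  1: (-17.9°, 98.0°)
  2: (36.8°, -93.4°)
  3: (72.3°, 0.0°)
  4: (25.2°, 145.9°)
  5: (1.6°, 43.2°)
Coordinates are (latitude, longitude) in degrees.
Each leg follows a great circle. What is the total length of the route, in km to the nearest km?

44009 km

Leg 1→2: central angle 2.7681 rad, distance 17655.2 km.
Leg 2→3: central angle 0.9810 rad, distance 6256.7 km.
Leg 3→4: central angle 1.3920 rad, distance 8878.5 km.
Leg 4→5: central angle 1.7589 rad, distance 11218.3 km.
Total: 17655.2 + 6256.7 + 8878.5 + 11218.3 ≈ 44009 km.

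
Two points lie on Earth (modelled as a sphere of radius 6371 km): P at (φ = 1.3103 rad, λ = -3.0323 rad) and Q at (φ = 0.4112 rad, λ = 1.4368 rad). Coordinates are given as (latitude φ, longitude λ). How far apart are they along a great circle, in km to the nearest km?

7869 km

Let φ₁ = 1.3103 rad, φ₂ = 0.4112 rad, and Δλ = -1.8141 rad.
cos c = sin φ₁ sin φ₂ + cos φ₁ cos φ₂ cos Δλ = (0.9663)(0.3997) + (0.2576)(0.9166)(-0.2409) = 0.32935,
so c = arccos(0.32935) = 1.23518 rad.
Distance = R·c = 6371 × 1.2352 ≈ 7869 km.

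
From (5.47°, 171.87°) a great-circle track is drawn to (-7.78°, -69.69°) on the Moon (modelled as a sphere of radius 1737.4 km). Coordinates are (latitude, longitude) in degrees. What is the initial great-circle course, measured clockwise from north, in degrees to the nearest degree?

Δλ = 118.440° = 2.0672 rad.
y = sin Δλ · cos φ₂ = (0.8793)(0.9908) = 0.8712
x = cos φ₁ sin φ₂ − sin φ₁ cos φ₂ cos Δλ = (0.9954)(-0.1354) − (0.0953)(0.9908)(-0.4762) = -0.0898
θ = atan2(y, x) = 95.88°, so the bearing is 96°.

96°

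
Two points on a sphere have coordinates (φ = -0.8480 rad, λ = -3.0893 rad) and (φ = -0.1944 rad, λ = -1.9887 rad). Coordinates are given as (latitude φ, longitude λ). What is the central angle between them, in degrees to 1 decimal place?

Let φ₁ = -0.8480 rad, φ₂ = -0.1944 rad, and Δλ = 1.1006 rad.
cos c = sin φ₁ sin φ₂ + cos φ₁ cos φ₂ cos Δλ = (-0.7500)(-0.1932) + (0.6615)(0.9812)(0.4531) = 0.43892,
so c = arccos(0.43892) = 1.11640 rad.
So the angular separation is 64.0°.

64.0°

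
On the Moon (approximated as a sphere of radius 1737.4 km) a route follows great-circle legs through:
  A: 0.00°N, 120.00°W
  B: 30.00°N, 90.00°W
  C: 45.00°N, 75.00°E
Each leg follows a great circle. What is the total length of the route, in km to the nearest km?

Leg A→B: central angle 0.7227 rad, distance 1255.7 km.
Leg B→C: central angle 1.8111 rad, distance 3146.5 km.
Total: 1255.7 + 3146.5 ≈ 4402 km.

4402 km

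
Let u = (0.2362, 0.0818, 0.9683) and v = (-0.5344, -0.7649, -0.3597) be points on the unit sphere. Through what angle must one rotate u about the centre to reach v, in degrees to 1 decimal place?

122.5°

u·v = -0.5371; |u| = 1.0000, |v| = 1.0000.
cos θ = (u·v)/(|u||v|) = -0.5371, so θ = 122.5°.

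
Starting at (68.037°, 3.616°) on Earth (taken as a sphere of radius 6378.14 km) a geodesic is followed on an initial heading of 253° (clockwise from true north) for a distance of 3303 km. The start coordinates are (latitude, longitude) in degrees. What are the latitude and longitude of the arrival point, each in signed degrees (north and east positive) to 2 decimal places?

48.74°, -42.26°

Angular distance δ = d/R = 3303/6378.14 = 0.51786 rad; initial bearing θ = 4.4157 rad.
sin φ₂ = sin φ₁ cos δ + cos φ₁ sin δ cos θ = (0.9274)(0.8689) + (0.3740)(0.4950)(-0.2924) = 0.7517, so φ₂ = 48.74°.
Δλ = atan2(sin θ sin δ cos φ₁, cos δ − sin φ₁ sin φ₂) = atan2(-0.1771, 0.1717) = -45.872°.
λ₂ = 3.616° − 45.872° = -42.26°.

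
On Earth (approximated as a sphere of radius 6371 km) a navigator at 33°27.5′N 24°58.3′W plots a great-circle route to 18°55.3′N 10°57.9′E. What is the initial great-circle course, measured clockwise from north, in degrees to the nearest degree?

105°

With φ₁ = 0.5840, φ₂ = 0.3302, Δλ = 0.6272 rad, the forward-azimuth formula gives
θ = atan2( sin Δλ cos φ₂ , cos φ₁ sin φ₂ − sin φ₁ cos φ₂ cos Δλ ) = atan2(0.5552, -0.1517) = 105.29°.
So the initial bearing is 105°.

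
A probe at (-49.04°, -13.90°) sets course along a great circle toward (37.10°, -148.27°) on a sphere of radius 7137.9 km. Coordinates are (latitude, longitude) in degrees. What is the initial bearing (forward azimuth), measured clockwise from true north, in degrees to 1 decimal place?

Δλ = -134.370° = -2.3452 rad.
y = sin Δλ · cos φ₂ = (-0.7148)(0.7976) = -0.5701
x = cos φ₁ sin φ₂ − sin φ₁ cos φ₂ cos Δλ = (0.6555)(0.6032) − (-0.7552)(0.7976)(-0.6993) = -0.0258
θ = atan2(y, x) = -92.59°; adding 360° gives 267.4°.

267.4°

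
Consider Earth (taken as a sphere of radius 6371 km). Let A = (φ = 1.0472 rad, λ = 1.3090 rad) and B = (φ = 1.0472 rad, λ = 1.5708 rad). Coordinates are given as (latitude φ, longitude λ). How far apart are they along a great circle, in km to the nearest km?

In radians: φ₁ = 1.0472, φ₂ = 1.0472, Δλ = 15.000° = 0.2618 rad.
Haversine: a = sin²(Δφ/2) + cos φ₁ cos φ₂ sin²(Δλ/2) = 0.0000 + (0.5000)(0.5000)(0.0170) = 0.00426.
Central angle c = 2·arcsin(√a) = 0.13062 rad.
Distance = R·c = 6371 × 0.1306 ≈ 832 km.

832 km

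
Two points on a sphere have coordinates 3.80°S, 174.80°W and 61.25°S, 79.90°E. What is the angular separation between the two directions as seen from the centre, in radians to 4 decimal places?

1.6394 rad

With latitudes φ₁ = -3.800°, φ₂ = -61.250° and longitude difference Δλ = -105.300°:
Haversine: a = sin²(Δφ/2) + cos φ₁ cos φ₂ sin²(Δλ/2) = 0.2310 + (0.9978)(0.4810)(0.6319) = 0.53427.
Central angle c = 2·arcsin(√a) = 1.63939 rad.
So the angular separation is 1.6394 rad.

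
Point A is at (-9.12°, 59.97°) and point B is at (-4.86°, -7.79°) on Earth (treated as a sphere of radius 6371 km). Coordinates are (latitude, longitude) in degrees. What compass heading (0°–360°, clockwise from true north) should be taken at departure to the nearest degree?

Δλ = -67.760° = -1.1826 rad.
y = sin Δλ · cos φ₂ = (-0.9256)(0.9964) = -0.9223
x = cos φ₁ sin φ₂ − sin φ₁ cos φ₂ cos Δλ = (0.9874)(-0.0847) − (-0.1585)(0.9964)(0.3785) = -0.0239
θ = atan2(y, x) = -91.48°; adding 360° gives 269°.

269°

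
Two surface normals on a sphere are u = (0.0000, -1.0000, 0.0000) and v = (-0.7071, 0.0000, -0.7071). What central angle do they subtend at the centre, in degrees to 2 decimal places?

u·v = 0.0000; |u| = 1.0000, |v| = 1.0000.
cos θ = (u·v)/(|u||v|) = 0.0000, so θ = 90.00°.

90.00°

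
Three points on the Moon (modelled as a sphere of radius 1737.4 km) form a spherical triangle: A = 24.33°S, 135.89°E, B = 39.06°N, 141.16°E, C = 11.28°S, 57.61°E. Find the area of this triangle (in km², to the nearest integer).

2844386 km²

Side lengths (central angles): a = 1.6085, b = 1.3056, c = 1.1097 rad; semiperimeter s = 2.0119.
By l'Huilier's theorem, tan(E/4) = √[tan(s/2) tan((s−a)/2) tan((s−b)/2) tan((s−c)/2)], giving spherical excess E = 0.9423 rad.
Area = E·R² = 0.9423 × (1737.4)² ≈ 2844386 km².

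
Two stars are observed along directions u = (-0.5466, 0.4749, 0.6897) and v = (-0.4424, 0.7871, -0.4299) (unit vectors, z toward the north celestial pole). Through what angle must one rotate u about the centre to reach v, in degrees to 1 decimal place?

u·v = 0.3191; |u| = 1.0000, |v| = 1.0000.
cos θ = (u·v)/(|u||v|) = 0.3191, so θ = 71.4°.

71.4°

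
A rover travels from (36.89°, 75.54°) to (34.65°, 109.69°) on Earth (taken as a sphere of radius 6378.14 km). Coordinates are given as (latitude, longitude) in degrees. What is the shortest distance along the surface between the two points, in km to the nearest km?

3078 km

With latitudes φ₁ = 36.890°, φ₂ = 34.650° and longitude difference Δλ = 34.150°:
cos c = sin φ₁ sin φ₂ + cos φ₁ cos φ₂ cos Δλ = (0.6003)(0.5686) + (0.7998)(0.8226)(0.8276) = 0.88579,
so c = arccos(0.88579) = 0.48261 rad.
Distance = R·c = 6378.14 × 0.4826 ≈ 3078 km.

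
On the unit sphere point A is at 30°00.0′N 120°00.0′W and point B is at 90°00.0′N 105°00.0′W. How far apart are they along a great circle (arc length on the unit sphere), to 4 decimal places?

Let φ₁ = 0.5236 rad, φ₂ = 1.5708 rad, and Δλ = 0.2618 rad.
cos c = sin φ₁ sin φ₂ + cos φ₁ cos φ₂ cos Δλ = (0.5000)(1.0000) + (0.8660)(0.0000)(0.9659) = 0.50000,
so c = arccos(0.50000) = 1.04720 rad.
On the unit sphere the arc length equals the central angle: 1.0472.

1.0472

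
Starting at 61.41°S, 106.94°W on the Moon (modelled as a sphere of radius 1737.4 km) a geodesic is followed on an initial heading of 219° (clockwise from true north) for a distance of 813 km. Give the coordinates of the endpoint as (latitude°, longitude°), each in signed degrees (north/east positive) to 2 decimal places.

Angular distance δ = d/R = 813/1737.4 = 0.46794 rad; initial bearing θ = 3.8223 rad.
sin φ₂ = sin φ₁ cos δ + cos φ₁ sin δ cos θ = (-0.8781)(0.8925) + (0.4785)(0.4510)(-0.7771) = -0.9514, so φ₂ = -72.07°.
Δλ = atan2(sin θ sin δ cos φ₁, cos δ − sin φ₁ sin φ₂) = atan2(-0.1358, 0.0571) = -67.203°.
λ₂ = -106.940° − 67.203° = -174.14°.

-72.07°, -174.14°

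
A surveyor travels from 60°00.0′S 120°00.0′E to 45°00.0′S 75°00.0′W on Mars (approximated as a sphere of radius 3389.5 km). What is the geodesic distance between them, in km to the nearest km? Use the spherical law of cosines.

4394 km

With latitudes φ₁ = -60.000°, φ₂ = -45.000° and longitude difference Δλ = 165.000°:
cos c = sin φ₁ sin φ₂ + cos φ₁ cos φ₂ cos Δλ = (-0.8660)(-0.7071) + (0.5000)(0.7071)(-0.9659) = 0.27087,
so c = arccos(0.27087) = 1.29650 rad.
Distance = R·c = 3389.5 × 1.2965 ≈ 4394 km.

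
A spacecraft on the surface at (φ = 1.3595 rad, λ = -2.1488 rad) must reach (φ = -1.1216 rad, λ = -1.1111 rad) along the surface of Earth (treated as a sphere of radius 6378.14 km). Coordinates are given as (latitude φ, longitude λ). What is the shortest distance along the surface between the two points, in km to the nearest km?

In radians: φ₁ = 1.3595, φ₂ = -1.1216, Δλ = 59.456° = 1.0377 rad.
Haversine: a = sin²(Δφ/2) + cos φ₁ cos φ₂ sin²(Δλ/2) = 0.8948 + (0.2097)(0.4342)(0.2459) = 0.91724.
Central angle c = 2·arcsin(√a) = 2.55798 rad.
Distance = R·c = 6378.14 × 2.5580 ≈ 16315 km.

16315 km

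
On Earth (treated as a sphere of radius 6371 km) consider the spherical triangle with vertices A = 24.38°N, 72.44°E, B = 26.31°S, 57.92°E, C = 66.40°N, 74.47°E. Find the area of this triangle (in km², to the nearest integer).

Side lengths (central angles): a = 1.6330, b = 0.7337, c = 0.9180 rad; semiperimeter s = 1.6423.
By l'Huilier's theorem, tan(E/4) = √[tan(s/2) tan((s−a)/2) tan((s−b)/2) tan((s−c)/2)], giving spherical excess E = 0.1219 rad.
Area = E·R² = 0.1219 × (6371)² ≈ 4949153 km².

4949153 km²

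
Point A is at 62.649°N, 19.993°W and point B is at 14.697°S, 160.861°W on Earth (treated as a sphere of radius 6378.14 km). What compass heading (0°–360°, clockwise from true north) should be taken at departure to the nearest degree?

With φ₁ = 1.0934, φ₂ = -0.2565, Δλ = -2.4586 rad, the forward-azimuth formula gives
θ = atan2( sin Δλ cos φ₂ , cos φ₁ sin φ₂ − sin φ₁ cos φ₂ cos Δλ ) = atan2(-0.6105, 0.5499) = -47.99°.
Adding 360° brings this into [0°, 360°): 312°.

312°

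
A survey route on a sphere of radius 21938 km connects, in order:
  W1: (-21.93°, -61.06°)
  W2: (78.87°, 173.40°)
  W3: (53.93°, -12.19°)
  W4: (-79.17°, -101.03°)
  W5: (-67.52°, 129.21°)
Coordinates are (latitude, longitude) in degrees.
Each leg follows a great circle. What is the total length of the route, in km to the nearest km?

129444 km

Leg W1→W2: central angle 2.0607 rad, distance 45207.5 km.
Leg W2→W3: central angle 0.8231 rad, distance 18056.3 km.
Leg W3→W4: central angle 2.4843 rad, distance 54501.0 km.
Leg W4→W5: central angle 0.5324 rad, distance 11679.2 km.
Total: 45207.5 + 18056.3 + 54501.0 + 11679.2 ≈ 129444 km.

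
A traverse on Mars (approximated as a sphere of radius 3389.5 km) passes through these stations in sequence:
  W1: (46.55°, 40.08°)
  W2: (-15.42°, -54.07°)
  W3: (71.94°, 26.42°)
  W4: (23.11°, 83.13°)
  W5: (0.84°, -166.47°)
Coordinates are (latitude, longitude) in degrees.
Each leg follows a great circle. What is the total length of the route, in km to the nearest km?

22010 km

Leg W1→W2: central angle 1.8142 rad, distance 6149.2 km.
Leg W2→W3: central angle 1.7756 rad, distance 6018.5 km.
Leg W3→W4: central angle 1.0126 rad, distance 3432.2 km.
Leg W4→W5: central angle 1.8911 rad, distance 6409.7 km.
Total: 6149.2 + 6018.5 + 3432.2 + 6409.7 ≈ 22010 km.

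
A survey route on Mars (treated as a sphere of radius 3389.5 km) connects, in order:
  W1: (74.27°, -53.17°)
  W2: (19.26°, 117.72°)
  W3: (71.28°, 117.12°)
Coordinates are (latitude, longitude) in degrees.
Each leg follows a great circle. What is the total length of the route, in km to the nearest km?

8182 km

Leg W1→W2: central angle 1.5060 rad, distance 5104.4 km.
Leg W2→W3: central angle 0.9079 rad, distance 3077.5 km.
Total: 5104.4 + 3077.5 ≈ 8182 km.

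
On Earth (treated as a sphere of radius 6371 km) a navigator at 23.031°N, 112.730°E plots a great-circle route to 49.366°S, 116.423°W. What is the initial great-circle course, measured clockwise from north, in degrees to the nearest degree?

137°

Δλ = 130.847° = 2.2837 rad.
y = sin Δλ · cos φ₂ = (0.7565)(0.6512) = 0.4926
x = cos φ₁ sin φ₂ − sin φ₁ cos φ₂ cos Δλ = (0.9203)(-0.7589) − (0.3912)(0.6512)(-0.6540) = -0.5318
θ = atan2(y, x) = 137.19°, so the bearing is 137°.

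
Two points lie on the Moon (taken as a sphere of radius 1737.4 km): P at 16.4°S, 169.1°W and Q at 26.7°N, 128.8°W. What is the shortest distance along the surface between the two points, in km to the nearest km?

In radians: φ₁ = -0.2862, φ₂ = 0.4660, Δλ = 40.300° = 0.7034 rad.
Haversine: a = sin²(Δφ/2) + cos φ₁ cos φ₂ sin²(Δλ/2) = 0.1349 + (0.9593)(0.8934)(0.1187) = 0.23662.
Central angle c = 2·arcsin(√a) = 1.01601 rad.
Distance = R·c = 1737.4 × 1.0160 ≈ 1765 km.

1765 km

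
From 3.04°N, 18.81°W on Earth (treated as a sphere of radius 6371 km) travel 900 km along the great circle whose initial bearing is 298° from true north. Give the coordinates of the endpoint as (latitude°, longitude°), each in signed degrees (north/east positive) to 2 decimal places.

Angular distance δ = d/R = 900/6371 = 0.14127 rad; initial bearing θ = 5.2011 rad.
sin φ₂ = sin φ₁ cos δ + cos φ₁ sin δ cos θ = (0.0530)(0.9900) + (0.9986)(0.1408)(0.4695) = 0.1185, so φ₂ = 6.81°.
Δλ = atan2(sin θ sin δ cos φ₁, cos δ − sin φ₁ sin φ₂) = atan2(-0.1241, 0.9838) = -7.192°.
λ₂ = -18.810° − 7.192° = -26.00°.

6.81°, -26.00°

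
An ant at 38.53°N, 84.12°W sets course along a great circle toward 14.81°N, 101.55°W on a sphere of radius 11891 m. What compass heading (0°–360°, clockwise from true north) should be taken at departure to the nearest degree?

218°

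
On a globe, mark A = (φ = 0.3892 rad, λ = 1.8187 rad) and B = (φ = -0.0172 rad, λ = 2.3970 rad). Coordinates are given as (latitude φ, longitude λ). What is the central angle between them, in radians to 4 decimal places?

0.6949 rad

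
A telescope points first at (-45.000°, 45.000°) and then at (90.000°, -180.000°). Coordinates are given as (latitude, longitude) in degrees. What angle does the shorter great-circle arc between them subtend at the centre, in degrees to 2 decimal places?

Let φ₁ = -0.7854 rad, φ₂ = 1.5708 rad, and Δλ = 2.3562 rad.
cos c = sin φ₁ sin φ₂ + cos φ₁ cos φ₂ cos Δλ = (-0.7071)(1.0000) + (0.7071)(0.0000)(-0.7071) = -0.70711,
so c = arccos(-0.70711) = 2.35619 rad.
So the angular separation is 135.00°.

135.00°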